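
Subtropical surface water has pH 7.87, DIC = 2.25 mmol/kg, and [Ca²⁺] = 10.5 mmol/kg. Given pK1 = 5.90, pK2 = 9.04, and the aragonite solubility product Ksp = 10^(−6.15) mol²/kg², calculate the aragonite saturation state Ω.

α₂ = 1 / (1 + [H⁺]/K2 + [H⁺]²/(K1K2)) = 1 / (1 + 10^+1.17 + 10^-0.80)
   = 1 / (1 + 14.791 + 0.15849) = 1/15.950 = 0.06270
[CO3²⁻] = α₂ × DIC = 0.06270 × 2.25 = 0.1411 mmol/kg
Ksp = 10^(−6.15) = 7.079×10^-7
Ω = [Ca²⁺][CO3²⁻]/Ksp = (10.5×10^-3)(1.411×10^-4) / 7.079×10^-7 = 2.09

Ω = 2.09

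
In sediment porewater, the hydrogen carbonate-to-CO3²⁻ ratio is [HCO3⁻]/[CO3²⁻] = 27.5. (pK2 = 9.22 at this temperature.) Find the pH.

From K2 = [H⁺][CO3²⁻]/[HCO3⁻]:  pH = pK2 − log₁₀([HCO3⁻]/[CO3²⁻])
log₁₀(27.5) = +1.439
pH = 9.22 − (+1.439) = 7.78

pH = 7.78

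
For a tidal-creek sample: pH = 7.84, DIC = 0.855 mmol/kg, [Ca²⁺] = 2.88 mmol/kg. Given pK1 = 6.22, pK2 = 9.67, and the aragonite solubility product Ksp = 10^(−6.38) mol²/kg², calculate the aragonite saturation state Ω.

Ω = 0.0841

α₂ = 1 / (1 + [H⁺]/K2 + [H⁺]²/(K1K2)) = 1 / (1 + 10^+1.83 + 10^+0.21)
   = 1 / (1 + 67.608 + 1.6218) = 1/70.230 = 0.01424
[CO3²⁻] = α₂ × DIC = 0.01424 × 0.855 = 0.01217 mmol/kg = 12.17 μmol/kg
Ksp = 10^(−6.38) = 4.169×10^-7
Ω = [Ca²⁺][CO3²⁻]/Ksp = (2.88×10^-3)(1.217×10^-5) / 4.169×10^-7 = 0.0841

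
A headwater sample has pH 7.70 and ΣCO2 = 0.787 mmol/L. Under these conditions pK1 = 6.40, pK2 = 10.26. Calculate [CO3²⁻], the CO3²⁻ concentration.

[CO3²⁻] = 2.06 μmol/L

α₂ = 1 / (1 + [H⁺]/K2 + [H⁺]²/(K1K2)) = 1 / (1 + 10^+2.56 + 10^+1.26)
   = 1 / (1 + 363.08 + 18.197) = 1/382.28 = 0.002616
[CO3²⁻] = α₂ × DIC = 0.002616 × 0.787 = 0.00206 mmol/L = 2.06 μmol/L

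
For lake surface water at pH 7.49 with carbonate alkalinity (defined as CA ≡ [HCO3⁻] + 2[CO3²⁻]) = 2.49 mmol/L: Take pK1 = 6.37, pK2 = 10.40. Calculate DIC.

CA = [HCO3⁻] + 2[CO3²⁻] = (α₁ + 2α₂)·DIC
At pH 7.49: [H⁺]/K1 = 10^-1.12 = 0.075858, K2/[H⁺] = 10^-2.91 = 0.0012303
α₁ = 1/(1 + 0.075858 + 0.0012303) = 1/1.0771 = 0.9284; α₂ = α₁·K2/[H⁺] = 0.001142
α₁ + 2α₂ = 0.9307
DIC = CA / (α₁ + 2α₂) = 2.49 / 0.9307 = 2.68 mmol/L

DIC = 2.68 mmol/L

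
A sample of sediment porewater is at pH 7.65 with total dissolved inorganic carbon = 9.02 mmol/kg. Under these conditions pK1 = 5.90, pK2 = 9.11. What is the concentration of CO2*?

α₀ = 1 / (1 + K1/[H⁺] + K1K2/[H⁺]²) = 1 / (1 + 10^+1.75 + 10^+0.29)
   = 1 / (1 + 56.234 + 1.9498) = 1/59.184 = 0.01690
[CO2*] = α₀ × DIC = 0.01690 × 9.02 = 0.152 mmol/kg

[CO2*] = 0.152 mmol/kg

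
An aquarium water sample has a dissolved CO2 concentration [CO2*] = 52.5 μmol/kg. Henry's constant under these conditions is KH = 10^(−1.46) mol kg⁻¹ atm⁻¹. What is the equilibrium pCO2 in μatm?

KH = 10^(−1.46) = 3.467×10^-2 mol kg⁻¹ atm⁻¹
pCO2 = [CO2*]/KH = 52.5×10^-6 / 3.467×10^-2 = 1.51×10^-3 atm = 1510 μatm

pCO2 = 1510 μatm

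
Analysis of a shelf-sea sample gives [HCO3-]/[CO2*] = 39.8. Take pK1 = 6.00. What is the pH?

From K1 = [H⁺][HCO3-]/[CO2*]:  pH = pK1 + log₁₀([HCO3-]/[CO2*])
log₁₀(39.8) = +1.600
pH = 6.00 + (+1.600) = 7.60

pH = 7.60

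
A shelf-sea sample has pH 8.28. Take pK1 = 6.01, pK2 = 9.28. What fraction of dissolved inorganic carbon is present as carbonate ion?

α₂ = 1 / (1 + [H⁺]/K2 + [H⁺]²/(K1K2)) = 1 / (1 + 10^+1.00 + 10^-1.27)
   = 1 / (1 + 10.000 + 0.053703) = 1/11.054 = 0.09047

α₂ = 0.0905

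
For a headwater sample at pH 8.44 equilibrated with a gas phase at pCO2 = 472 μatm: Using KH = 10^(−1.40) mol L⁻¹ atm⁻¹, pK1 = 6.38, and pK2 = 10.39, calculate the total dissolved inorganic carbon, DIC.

[CO2*] = KH · pCO2 = 10^(−1.40) × 472×10^-6 = 1.879×10^-5 mol/L
α₀ = 1/(1 + K1/[H⁺] + K1K2/[H⁺]²) = 1/(1 + 10^+2.06 + 10^+0.11) = 0.008539
DIC = [CO2*]/α₀ = 1.879×10^-5 / 0.008539 = 2.20 mmol/L

DIC = 2.20 mmol/L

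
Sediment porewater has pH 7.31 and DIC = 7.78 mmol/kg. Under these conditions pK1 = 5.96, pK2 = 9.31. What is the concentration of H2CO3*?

[CO2*] = 0.330 mmol/kg

α₀ = 1 / (1 + K1/[H⁺] + K1K2/[H⁺]²) = 1 / (1 + 10^+1.35 + 10^-0.65)
   = 1 / (1 + 22.387 + 0.22387) = 1/23.611 = 0.04235
[CO2*] = α₀ × DIC = 0.04235 × 7.78 = 0.330 mmol/kg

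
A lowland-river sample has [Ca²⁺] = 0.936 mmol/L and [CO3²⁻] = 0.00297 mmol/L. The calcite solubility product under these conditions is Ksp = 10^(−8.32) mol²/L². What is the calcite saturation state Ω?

Ksp = 10^(−8.32) = 4.786×10^-9
Ω = [Ca²⁺][CO3²⁻]/Ksp = (0.936×10^-3)(0.00297×10^-3) / 4.786×10^-9 = 0.581

Ω = 0.581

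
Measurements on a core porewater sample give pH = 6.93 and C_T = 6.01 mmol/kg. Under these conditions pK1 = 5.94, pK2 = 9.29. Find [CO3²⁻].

[CO3²⁻] = 0.0237 mmol/kg

α₂ = 1 / (1 + [H⁺]/K2 + [H⁺]²/(K1K2)) = 1 / (1 + 10^+2.36 + 10^+1.37)
   = 1 / (1 + 229.09 + 23.442) = 1/253.53 = 0.003944
[CO3²⁻] = α₂ × DIC = 0.003944 × 6.01 = 0.0237 mmol/kg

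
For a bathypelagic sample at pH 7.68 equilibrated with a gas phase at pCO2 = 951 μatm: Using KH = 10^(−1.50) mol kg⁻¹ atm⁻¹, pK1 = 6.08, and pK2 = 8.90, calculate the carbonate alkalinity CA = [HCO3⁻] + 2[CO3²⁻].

[CO2*] = KH · pCO2 = 10^(−1.50) × 951×10^-6 = 3.007×10^-5 mol/kg
α₀ = 1/(1 + K1/[H⁺] + K1K2/[H⁺]²) = 1/(1 + 10^+1.60 + 10^+0.38) = 0.02314
DIC = [CO2*]/α₀ = 3.007×10^-5 / 0.02314 = 1.299 mmol/kg
CA = (α₁ + 2α₂)·DIC = (0.9213 + 2×0.05552) × 1.299 = 1.34 mmol/kg

CA = 1.34 mmol/kg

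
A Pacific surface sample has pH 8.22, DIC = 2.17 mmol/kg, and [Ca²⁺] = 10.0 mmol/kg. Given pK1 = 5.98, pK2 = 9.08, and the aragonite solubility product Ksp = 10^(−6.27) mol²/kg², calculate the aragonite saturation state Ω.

α₂ = 1 / (1 + [H⁺]/K2 + [H⁺]²/(K1K2)) = 1 / (1 + 10^+0.86 + 10^-1.38)
   = 1 / (1 + 7.2444 + 0.041687) = 1/8.2860 = 0.1207
[CO3²⁻] = α₂ × DIC = 0.1207 × 2.17 = 0.2619 mmol/kg
Ksp = 10^(−6.27) = 5.370×10^-7
Ω = [Ca²⁺][CO3²⁻]/Ksp = (10.0×10^-3)(2.619×10^-4) / 5.370×10^-7 = 4.88

Ω = 4.88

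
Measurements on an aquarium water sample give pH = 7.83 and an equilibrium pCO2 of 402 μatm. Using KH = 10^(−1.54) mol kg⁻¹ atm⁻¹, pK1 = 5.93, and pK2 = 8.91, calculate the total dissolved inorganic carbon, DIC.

DIC = 1.01 mmol/kg

[CO2*] = KH · pCO2 = 10^(−1.54) × 402×10^-6 = 1.159×10^-5 mol/kg
α₀ = 1/(1 + K1/[H⁺] + K1K2/[H⁺]²) = 1/(1 + 10^+1.90 + 10^+0.82) = 0.01149
DIC = [CO2*]/α₀ = 1.159×10^-5 / 0.01149 = 1.01 mmol/kg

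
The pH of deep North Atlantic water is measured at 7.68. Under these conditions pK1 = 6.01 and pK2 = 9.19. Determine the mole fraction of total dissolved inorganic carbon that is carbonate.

α₂ = 0.0294

α₂ = 1 / (1 + [H⁺]/K2 + [H⁺]²/(K1K2)) = 1 / (1 + 10^+1.51 + 10^-0.16)
   = 1 / (1 + 32.359 + 0.69183) = 1/34.051 = 0.02937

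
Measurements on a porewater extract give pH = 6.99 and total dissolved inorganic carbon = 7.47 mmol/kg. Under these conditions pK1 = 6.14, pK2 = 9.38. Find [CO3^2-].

α₂ = 1 / (1 + [H⁺]/K2 + [H⁺]²/(K1K2)) = 1 / (1 + 10^+2.39 + 10^+1.54)
   = 1 / (1 + 245.47 + 34.674) = 1/281.14 = 0.003557
[CO3²⁻] = α₂ × DIC = 0.003557 × 7.47 = 0.0266 mmol/kg

[CO3²⁻] = 0.0266 mmol/kg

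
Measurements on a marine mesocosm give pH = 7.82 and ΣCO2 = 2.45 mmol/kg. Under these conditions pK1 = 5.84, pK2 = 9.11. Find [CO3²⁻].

[CO3²⁻] = 0.118 mmol/kg

α₂ = 1 / (1 + [H⁺]/K2 + [H⁺]²/(K1K2)) = 1 / (1 + 10^+1.29 + 10^-0.69)
   = 1 / (1 + 19.498 + 0.20417) = 1/20.703 = 0.04830
[CO3²⁻] = α₂ × DIC = 0.04830 × 2.45 = 0.118 mmol/kg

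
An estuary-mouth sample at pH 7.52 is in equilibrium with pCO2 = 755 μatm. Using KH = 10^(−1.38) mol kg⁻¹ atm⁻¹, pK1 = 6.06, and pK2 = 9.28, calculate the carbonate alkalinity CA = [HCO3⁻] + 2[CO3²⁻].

CA = 0.939 mmol/kg

[CO2*] = KH · pCO2 = 10^(−1.38) × 755×10^-6 = 3.147×10^-5 mol/kg
α₀ = 1/(1 + K1/[H⁺] + K1K2/[H⁺]²) = 1/(1 + 10^+1.46 + 10^-0.30) = 0.03296
DIC = [CO2*]/α₀ = 3.147×10^-5 / 0.03296 = 0.9550 mmol/kg
CA = (α₁ + 2α₂)·DIC = (0.9505 + 2×0.01652) × 0.9550 = 0.939 mmol/kg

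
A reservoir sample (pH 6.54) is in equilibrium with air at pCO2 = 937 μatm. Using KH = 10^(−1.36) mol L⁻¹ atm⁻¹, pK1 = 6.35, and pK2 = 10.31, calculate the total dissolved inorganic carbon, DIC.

DIC = 0.104 mmol/L

[CO2*] = KH · pCO2 = 10^(−1.36) × 937×10^-6 = 4.090×10^-5 mol/L
α₀ = 1/(1 + K1/[H⁺] + K1K2/[H⁺]²) = 1/(1 + 10^+0.19 + 10^-3.58) = 0.3923
DIC = [CO2*]/α₀ = 4.090×10^-5 / 0.3923 = 0.104 mmol/L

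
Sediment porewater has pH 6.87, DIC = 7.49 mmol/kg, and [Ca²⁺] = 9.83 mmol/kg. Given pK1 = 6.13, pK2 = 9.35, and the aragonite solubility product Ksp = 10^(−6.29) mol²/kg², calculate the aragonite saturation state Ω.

α₂ = 1 / (1 + [H⁺]/K2 + [H⁺]²/(K1K2)) = 1 / (1 + 10^+2.48 + 10^+1.74)
   = 1 / (1 + 302.00 + 54.954) = 1/357.95 = 0.002794
[CO3²⁻] = α₂ × DIC = 0.002794 × 7.49 = 0.02092 mmol/kg
Ksp = 10^(−6.29) = 5.129×10^-7
Ω = [Ca²⁺][CO3²⁻]/Ksp = (9.83×10^-3)(2.092×10^-5) / 5.129×10^-7 = 0.401

Ω = 0.401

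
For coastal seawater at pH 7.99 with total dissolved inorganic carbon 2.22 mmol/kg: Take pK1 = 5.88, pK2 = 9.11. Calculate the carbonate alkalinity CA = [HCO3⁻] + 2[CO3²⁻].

CA = [HCO3⁻] + 2[CO3²⁻] = (α₁ + 2α₂)·DIC
At pH 7.99: [H⁺]/K1 = 10^-2.11 = 0.0077625, K2/[H⁺] = 10^-1.12 = 0.075858
α₁ = 1/(1 + 0.0077625 + 0.075858) = 1/1.0836 = 0.9228; α₂ = α₁·K2/[H⁺] = 0.07000
α₁ + 2α₂ = 1.0628
CA = 1.0628 × 2.22 = 2.36 mmol/kg

CA = 2.36 mmol/kg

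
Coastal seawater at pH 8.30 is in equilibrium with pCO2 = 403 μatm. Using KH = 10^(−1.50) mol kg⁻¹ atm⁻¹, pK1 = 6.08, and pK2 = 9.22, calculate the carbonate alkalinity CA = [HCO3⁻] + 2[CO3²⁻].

CA = 2.62 mmol/kg

[CO2*] = KH · pCO2 = 10^(−1.50) × 403×10^-6 = 1.274×10^-5 mol/kg
α₀ = 1/(1 + K1/[H⁺] + K1K2/[H⁺]²) = 1/(1 + 10^+2.22 + 10^+1.30) = 0.005350
DIC = [CO2*]/α₀ = 1.274×10^-5 / 0.005350 = 2.382 mmol/kg
CA = (α₁ + 2α₂)·DIC = (0.8879 + 2×0.1067) × 2.382 = 2.62 mmol/kg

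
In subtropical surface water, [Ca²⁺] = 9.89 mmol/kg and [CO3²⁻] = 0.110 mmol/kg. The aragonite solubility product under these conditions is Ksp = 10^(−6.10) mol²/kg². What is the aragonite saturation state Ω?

Ω = 1.37

Ksp = 10^(−6.10) = 7.943×10^-7
Ω = [Ca²⁺][CO3²⁻]/Ksp = (9.89×10^-3)(0.110×10^-3) / 7.943×10^-7 = 1.37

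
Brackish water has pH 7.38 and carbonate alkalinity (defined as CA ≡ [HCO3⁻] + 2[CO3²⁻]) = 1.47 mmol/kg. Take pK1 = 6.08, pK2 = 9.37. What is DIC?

DIC = 1.53 mmol/kg

CA = [HCO3⁻] + 2[CO3²⁻] = (α₁ + 2α₂)·DIC
At pH 7.38: [H⁺]/K1 = 10^-1.30 = 0.050119, K2/[H⁺] = 10^-1.99 = 0.010233
α₁ = 1/(1 + 0.050119 + 0.010233) = 1/1.0604 = 0.9431; α₂ = α₁·K2/[H⁺] = 0.009651
α₁ + 2α₂ = 0.9624
DIC = CA / (α₁ + 2α₂) = 1.47 / 0.9624 = 1.53 mmol/kg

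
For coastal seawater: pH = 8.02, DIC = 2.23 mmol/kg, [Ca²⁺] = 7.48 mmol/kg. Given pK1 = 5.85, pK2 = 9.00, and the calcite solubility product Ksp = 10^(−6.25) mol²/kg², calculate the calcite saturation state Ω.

Ω = 2.79

α₂ = 1 / (1 + [H⁺]/K2 + [H⁺]²/(K1K2)) = 1 / (1 + 10^+0.98 + 10^-1.19)
   = 1 / (1 + 9.5499 + 0.064565) = 1/10.614 = 0.09421
[CO3²⁻] = α₂ × DIC = 0.09421 × 2.23 = 0.2101 mmol/kg
Ksp = 10^(−6.25) = 5.623×10^-7
Ω = [Ca²⁺][CO3²⁻]/Ksp = (7.48×10^-3)(2.101×10^-4) / 5.623×10^-7 = 2.79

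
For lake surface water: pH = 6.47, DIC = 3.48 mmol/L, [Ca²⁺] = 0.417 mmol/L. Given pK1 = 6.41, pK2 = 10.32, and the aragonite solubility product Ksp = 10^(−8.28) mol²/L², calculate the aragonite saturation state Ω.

α₂ = 1 / (1 + [H⁺]/K2 + [H⁺]²/(K1K2)) = 1 / (1 + 10^+3.85 + 10^+3.79)
   = 1 / (1 + 7079.5 + 6166.0) = 1/1.3246×10^4 = 7.549×10^-5
[CO3²⁻] = α₂ × DIC = 7.549×10^-5 × 3.48 = 0.0002627 mmol/L = 0.2627 μmol/L
Ksp = 10^(−8.28) = 5.248×10^-9
Ω = [Ca²⁺][CO3²⁻]/Ksp = (0.417×10^-3)(2.627×10^-7) / 5.248×10^-9 = 0.0209

Ω = 0.0209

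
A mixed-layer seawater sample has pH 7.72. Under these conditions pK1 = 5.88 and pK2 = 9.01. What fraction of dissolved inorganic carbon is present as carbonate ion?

α₂ = 1 / (1 + [H⁺]/K2 + [H⁺]²/(K1K2)) = 1 / (1 + 10^+1.29 + 10^-0.55)
   = 1 / (1 + 19.498 + 0.28184) = 1/20.780 = 0.04812

α₂ = 0.0481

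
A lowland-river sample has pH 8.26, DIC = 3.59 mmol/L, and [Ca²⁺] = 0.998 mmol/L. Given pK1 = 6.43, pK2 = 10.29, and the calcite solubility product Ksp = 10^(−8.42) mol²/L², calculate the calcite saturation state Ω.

α₂ = 1 / (1 + [H⁺]/K2 + [H⁺]²/(K1K2)) = 1 / (1 + 10^+2.03 + 10^+0.20)
   = 1 / (1 + 107.15 + 1.5849) = 1/109.74 = 0.009113
[CO3²⁻] = α₂ × DIC = 0.009113 × 3.59 = 0.03271 mmol/L
Ksp = 10^(−8.42) = 3.802×10^-9
Ω = [Ca²⁺][CO3²⁻]/Ksp = (0.998×10^-3)(3.271×10^-5) / 3.802×10^-9 = 8.59

Ω = 8.59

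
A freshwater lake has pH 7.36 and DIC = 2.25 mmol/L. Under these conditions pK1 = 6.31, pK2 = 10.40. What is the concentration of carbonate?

[CO3²⁻] = 1.88 μmol/L

α₂ = 1 / (1 + [H⁺]/K2 + [H⁺]²/(K1K2)) = 1 / (1 + 10^+3.04 + 10^+1.99)
   = 1 / (1 + 1096.5 + 97.724) = 1/1195.2 = 0.0008367
[CO3²⁻] = α₂ × DIC = 0.0008367 × 2.25 = 0.00188 mmol/L = 1.88 μmol/L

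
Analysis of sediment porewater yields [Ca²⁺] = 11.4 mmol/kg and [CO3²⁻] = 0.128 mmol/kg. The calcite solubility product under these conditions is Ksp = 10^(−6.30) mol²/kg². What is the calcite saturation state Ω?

Ω = 2.91

Ksp = 10^(−6.30) = 5.012×10^-7
Ω = [Ca²⁺][CO3²⁻]/Ksp = (11.4×10^-3)(0.128×10^-3) / 5.012×10^-7 = 2.91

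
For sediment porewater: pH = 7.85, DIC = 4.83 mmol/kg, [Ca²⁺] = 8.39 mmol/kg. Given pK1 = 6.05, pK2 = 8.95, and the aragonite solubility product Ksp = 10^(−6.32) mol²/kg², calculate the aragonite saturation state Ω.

Ω = 6.14

α₂ = 1 / (1 + [H⁺]/K2 + [H⁺]²/(K1K2)) = 1 / (1 + 10^+1.10 + 10^-0.70)
   = 1 / (1 + 12.589 + 0.19953) = 1/13.789 = 0.07252
[CO3²⁻] = α₂ × DIC = 0.07252 × 4.83 = 0.3503 mmol/kg
Ksp = 10^(−6.32) = 4.786×10^-7
Ω = [Ca²⁺][CO3²⁻]/Ksp = (8.39×10^-3)(3.503×10^-4) / 4.786×10^-7 = 6.14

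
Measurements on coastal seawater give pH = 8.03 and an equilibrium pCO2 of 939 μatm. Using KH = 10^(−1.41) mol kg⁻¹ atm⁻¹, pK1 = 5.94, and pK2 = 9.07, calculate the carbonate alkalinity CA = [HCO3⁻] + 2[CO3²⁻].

CA = 5.31 mmol/kg

[CO2*] = KH · pCO2 = 10^(−1.41) × 939×10^-6 = 3.653×10^-5 mol/kg
α₀ = 1/(1 + K1/[H⁺] + K1K2/[H⁺]²) = 1/(1 + 10^+2.09 + 10^+1.05) = 0.007394
DIC = [CO2*]/α₀ = 3.653×10^-5 / 0.007394 = 4.941 mmol/kg
CA = (α₁ + 2α₂)·DIC = (0.9096 + 2×0.08296) × 4.941 = 5.31 mmol/kg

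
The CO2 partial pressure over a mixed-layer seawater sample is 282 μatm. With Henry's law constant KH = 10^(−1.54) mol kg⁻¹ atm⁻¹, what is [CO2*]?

[CO2*] = 8.13 μmol/kg

KH = 10^(−1.54) = 2.884×10^-2 mol kg⁻¹ atm⁻¹
[CO2*] = KH · pCO2 = 2.884×10^-2 × 282×10^-6 atm = 8.13×10^-6 mol/kg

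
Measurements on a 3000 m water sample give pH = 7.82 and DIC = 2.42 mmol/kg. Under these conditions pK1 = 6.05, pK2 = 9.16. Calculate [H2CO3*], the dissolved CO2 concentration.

[CO2*] = 0.0387 mmol/kg

α₀ = 1 / (1 + K1/[H⁺] + K1K2/[H⁺]²) = 1 / (1 + 10^+1.77 + 10^+0.43)
   = 1 / (1 + 58.884 + 2.6915) = 1/62.576 = 0.01598
[CO2*] = α₀ × DIC = 0.01598 × 2.42 = 0.0387 mmol/kg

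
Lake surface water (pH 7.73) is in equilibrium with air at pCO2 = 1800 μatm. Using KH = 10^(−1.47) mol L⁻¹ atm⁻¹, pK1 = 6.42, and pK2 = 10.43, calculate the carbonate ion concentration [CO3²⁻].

[CO3²⁻] = 2.48 μmol/L

[CO2*] = KH · pCO2 = 10^(−1.47) × 1800×10^-6 = 6.099×10^-5 mol/L
α₀ = 1/(1 + K1/[H⁺] + K1K2/[H⁺]²) = 1/(1 + 10^+1.31 + 10^-1.39) = 0.04660
DIC = [CO2*]/α₀ = 6.099×10^-5 / 0.04660 = 1.309 mmol/L
[CO3²⁻] = α₂·DIC; α₂ = 0.001898, so [CO3²⁻] = 0.001898 × 1.309 = 0.00248 mmol/L = 2.48 μmol/L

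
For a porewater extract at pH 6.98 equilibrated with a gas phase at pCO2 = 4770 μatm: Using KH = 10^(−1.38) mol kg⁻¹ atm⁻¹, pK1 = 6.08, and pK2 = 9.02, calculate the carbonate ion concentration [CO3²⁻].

[CO3²⁻] = 14.4 μmol/kg

[CO2*] = KH · pCO2 = 10^(−1.38) × 4770×10^-6 = 1.988×10^-4 mol/kg
α₀ = 1/(1 + K1/[H⁺] + K1K2/[H⁺]²) = 1/(1 + 10^+0.90 + 10^-1.14) = 0.1109
DIC = [CO2*]/α₀ = 1.988×10^-4 / 0.1109 = 1.793 mmol/kg
[CO3²⁻] = α₂·DIC; α₂ = 0.008035, so [CO3²⁻] = 0.008035 × 1.793 = 0.0144 mmol/kg = 14.4 μmol/kg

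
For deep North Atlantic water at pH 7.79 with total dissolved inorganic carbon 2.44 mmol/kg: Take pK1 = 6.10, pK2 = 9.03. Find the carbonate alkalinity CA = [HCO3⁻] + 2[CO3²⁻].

CA = [HCO3⁻] + 2[CO3²⁻] = (α₁ + 2α₂)·DIC
At pH 7.79: [H⁺]/K1 = 10^-1.69 = 0.020417, K2/[H⁺] = 10^-1.24 = 0.057544
α₁ = 1/(1 + 0.020417 + 0.057544) = 1/1.0780 = 0.9277; α₂ = α₁·K2/[H⁺] = 0.05338
α₁ + 2α₂ = 1.0344
CA = 1.0344 × 2.44 = 2.52 mmol/kg

CA = 2.52 mmol/kg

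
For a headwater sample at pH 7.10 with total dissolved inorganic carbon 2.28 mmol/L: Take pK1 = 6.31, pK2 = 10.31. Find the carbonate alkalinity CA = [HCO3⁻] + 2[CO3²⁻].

CA = [HCO3⁻] + 2[CO3²⁻] = (α₁ + 2α₂)·DIC
At pH 7.10: [H⁺]/K1 = 10^-0.79 = 0.16218, K2/[H⁺] = 10^-3.21 = 0.00061660
α₁ = 1/(1 + 0.16218 + 0.00061660) = 1/1.1628 = 0.8600; α₂ = α₁·K2/[H⁺] = 0.0005303
α₁ + 2α₂ = 0.8611
CA = 0.8611 × 2.28 = 1.96 mmol/L

CA = 1.96 mmol/L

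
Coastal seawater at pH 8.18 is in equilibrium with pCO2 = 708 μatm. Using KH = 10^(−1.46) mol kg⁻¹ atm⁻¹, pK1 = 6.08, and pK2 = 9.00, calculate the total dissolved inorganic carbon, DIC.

DIC = 3.58 mmol/kg

[CO2*] = KH · pCO2 = 10^(−1.46) × 708×10^-6 = 2.455×10^-5 mol/kg
α₀ = 1/(1 + K1/[H⁺] + K1K2/[H⁺]²) = 1/(1 + 10^+2.10 + 10^+1.28) = 0.006852
DIC = [CO2*]/α₀ = 2.455×10^-5 / 0.006852 = 3.58 mmol/kg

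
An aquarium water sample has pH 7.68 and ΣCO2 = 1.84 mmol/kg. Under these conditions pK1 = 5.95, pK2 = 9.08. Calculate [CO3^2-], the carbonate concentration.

α₂ = 1 / (1 + [H⁺]/K2 + [H⁺]²/(K1K2)) = 1 / (1 + 10^+1.40 + 10^-0.33)
   = 1 / (1 + 25.119 + 0.46774) = 1/26.587 = 0.03761
[CO3²⁻] = α₂ × DIC = 0.03761 × 1.84 = 0.0692 mmol/kg

[CO3²⁻] = 0.0692 mmol/kg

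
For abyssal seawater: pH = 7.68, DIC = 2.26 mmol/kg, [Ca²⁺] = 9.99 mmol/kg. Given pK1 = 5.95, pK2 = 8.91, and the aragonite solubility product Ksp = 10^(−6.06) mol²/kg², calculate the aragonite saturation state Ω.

α₂ = 1 / (1 + [H⁺]/K2 + [H⁺]²/(K1K2)) = 1 / (1 + 10^+1.23 + 10^-0.50)
   = 1 / (1 + 16.982 + 0.31623) = 1/18.299 = 0.05465
[CO3²⁻] = α₂ × DIC = 0.05465 × 2.26 = 0.1235 mmol/kg
Ksp = 10^(−6.06) = 8.710×10^-7
Ω = [Ca²⁺][CO3²⁻]/Ksp = (9.99×10^-3)(1.235×10^-4) / 8.710×10^-7 = 1.42

Ω = 1.42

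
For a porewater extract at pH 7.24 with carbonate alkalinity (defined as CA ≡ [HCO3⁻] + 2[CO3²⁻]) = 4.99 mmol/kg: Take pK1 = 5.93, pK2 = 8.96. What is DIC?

DIC = 5.13 mmol/kg

CA = [HCO3⁻] + 2[CO3²⁻] = (α₁ + 2α₂)·DIC
At pH 7.24: [H⁺]/K1 = 10^-1.31 = 0.048978, K2/[H⁺] = 10^-1.72 = 0.019055
α₁ = 1/(1 + 0.048978 + 0.019055) = 1/1.0680 = 0.9363; α₂ = α₁·K2/[H⁺] = 0.01784
α₁ + 2α₂ = 0.9720
DIC = CA / (α₁ + 2α₂) = 4.99 / 0.9720 = 5.13 mmol/kg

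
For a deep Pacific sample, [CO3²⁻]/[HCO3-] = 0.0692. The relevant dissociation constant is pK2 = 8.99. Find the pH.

From K2 = [H⁺][CO3²⁻]/[HCO3-]:  pH = pK2 + log₁₀([CO3²⁻]/[HCO3-])
log₁₀(0.0692) = -1.160
pH = 8.99 + (-1.160) = 7.83

pH = 7.83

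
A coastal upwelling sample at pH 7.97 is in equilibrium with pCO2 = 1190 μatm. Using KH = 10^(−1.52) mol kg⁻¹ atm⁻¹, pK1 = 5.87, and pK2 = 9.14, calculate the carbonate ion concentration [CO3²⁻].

[CO2*] = KH · pCO2 = 10^(−1.52) × 1190×10^-6 = 3.594×10^-5 mol/kg
α₀ = 1/(1 + K1/[H⁺] + K1K2/[H⁺]²) = 1/(1 + 10^+2.10 + 10^+0.93) = 0.007385
DIC = [CO2*]/α₀ = 3.594×10^-5 / 0.007385 = 4.866 mmol/kg
[CO3²⁻] = α₂·DIC; α₂ = 0.06286, so [CO3²⁻] = 0.06286 × 4.866 = 0.306 mmol/kg

[CO3²⁻] = 0.306 mmol/kg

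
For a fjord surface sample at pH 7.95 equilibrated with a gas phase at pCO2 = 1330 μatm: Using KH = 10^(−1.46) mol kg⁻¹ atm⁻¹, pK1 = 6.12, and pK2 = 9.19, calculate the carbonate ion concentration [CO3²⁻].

[CO3²⁻] = 0.179 mmol/kg

[CO2*] = KH · pCO2 = 10^(−1.46) × 1330×10^-6 = 4.612×10^-5 mol/kg
α₀ = 1/(1 + K1/[H⁺] + K1K2/[H⁺]²) = 1/(1 + 10^+1.83 + 10^+0.59) = 0.01379
DIC = [CO2*]/α₀ = 4.612×10^-5 / 0.01379 = 3.343 mmol/kg
[CO3²⁻] = α₂·DIC; α₂ = 0.05366, so [CO3²⁻] = 0.05366 × 3.343 = 0.179 mmol/kg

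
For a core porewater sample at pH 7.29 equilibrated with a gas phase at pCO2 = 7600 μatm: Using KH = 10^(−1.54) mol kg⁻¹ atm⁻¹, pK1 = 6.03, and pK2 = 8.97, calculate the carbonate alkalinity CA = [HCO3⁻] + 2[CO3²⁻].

[CO2*] = KH · pCO2 = 10^(−1.54) × 7600×10^-6 = 2.192×10^-4 mol/kg
α₀ = 1/(1 + K1/[H⁺] + K1K2/[H⁺]²) = 1/(1 + 10^+1.26 + 10^-0.42) = 0.05108
DIC = [CO2*]/α₀ = 2.192×10^-4 / 0.05108 = 4.291 mmol/kg
CA = (α₁ + 2α₂)·DIC = (0.9295 + 2×0.01942) × 4.291 = 4.16 mmol/kg

CA = 4.16 mmol/kg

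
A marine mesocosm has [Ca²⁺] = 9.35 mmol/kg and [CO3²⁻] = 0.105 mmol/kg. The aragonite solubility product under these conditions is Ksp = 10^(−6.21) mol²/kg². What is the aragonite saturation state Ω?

Ω = 1.59

Ksp = 10^(−6.21) = 6.166×10^-7
Ω = [Ca²⁺][CO3²⁻]/Ksp = (9.35×10^-3)(0.105×10^-3) / 6.166×10^-7 = 1.59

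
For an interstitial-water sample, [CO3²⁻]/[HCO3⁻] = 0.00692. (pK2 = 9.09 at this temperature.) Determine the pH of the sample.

pH = 6.93

From K2 = [H⁺][CO3²⁻]/[HCO3⁻]:  pH = pK2 + log₁₀([CO3²⁻]/[HCO3⁻])
log₁₀(0.00692) = -2.160
pH = 9.09 + (-2.160) = 6.93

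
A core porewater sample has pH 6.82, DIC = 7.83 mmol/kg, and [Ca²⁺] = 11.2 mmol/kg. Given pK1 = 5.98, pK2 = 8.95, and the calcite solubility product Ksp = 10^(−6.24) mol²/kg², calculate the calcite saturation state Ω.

Ω = 0.981

α₂ = 1 / (1 + [H⁺]/K2 + [H⁺]²/(K1K2)) = 1 / (1 + 10^+2.13 + 10^+1.29)
   = 1 / (1 + 134.90 + 19.498) = 1/155.39 = 0.006435
[CO3²⁻] = α₂ × DIC = 0.006435 × 7.83 = 0.05039 mmol/kg
Ksp = 10^(−6.24) = 5.754×10^-7
Ω = [Ca²⁺][CO3²⁻]/Ksp = (11.2×10^-3)(5.039×10^-5) / 5.754×10^-7 = 0.981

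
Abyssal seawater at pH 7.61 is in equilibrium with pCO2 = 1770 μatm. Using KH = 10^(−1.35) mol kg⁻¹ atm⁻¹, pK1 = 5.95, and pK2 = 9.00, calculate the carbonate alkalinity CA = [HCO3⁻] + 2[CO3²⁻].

[CO2*] = KH · pCO2 = 10^(−1.35) × 1770×10^-6 = 7.906×10^-5 mol/kg
α₀ = 1/(1 + K1/[H⁺] + K1K2/[H⁺]²) = 1/(1 + 10^+1.66 + 10^+0.27) = 0.02059
DIC = [CO2*]/α₀ = 7.906×10^-5 / 0.02059 = 3.840 mmol/kg
CA = (α₁ + 2α₂)·DIC = (0.9411 + 2×0.03834) × 3.840 = 3.91 mmol/kg

CA = 3.91 mmol/kg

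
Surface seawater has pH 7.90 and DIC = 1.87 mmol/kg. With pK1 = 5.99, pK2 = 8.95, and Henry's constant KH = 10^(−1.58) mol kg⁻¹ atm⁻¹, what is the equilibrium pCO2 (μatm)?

pCO2 = 794 μatm

α₀ = 1 / (1 + K1/[H⁺] + K1K2/[H⁺]²) = 1 / (1 + 10^+1.91 + 10^+0.86)
   = 1 / (1 + 81.283 + 7.2444) = 1/89.527 = 0.01117
[CO2*] = α₀ × DIC = 0.01117 × 1.87 = 0.02089 mmol/kg
pCO2 = [CO2*]/KH = 2.089×10^-5 / 2.630×10^-2 = 794 μatm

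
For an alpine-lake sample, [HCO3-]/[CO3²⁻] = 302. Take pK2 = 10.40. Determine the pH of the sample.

From K2 = [H⁺][CO3²⁻]/[HCO3-]:  pH = pK2 − log₁₀([HCO3-]/[CO3²⁻])
log₁₀(302) = +2.480
pH = 10.40 − (+2.480) = 7.92

pH = 7.92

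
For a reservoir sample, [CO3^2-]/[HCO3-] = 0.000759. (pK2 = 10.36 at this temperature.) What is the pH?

From K2 = [H⁺][CO3^2-]/[HCO3-]:  pH = pK2 + log₁₀([CO3^2-]/[HCO3-])
log₁₀(0.000759) = -3.120
pH = 10.36 + (-3.120) = 7.24

pH = 7.24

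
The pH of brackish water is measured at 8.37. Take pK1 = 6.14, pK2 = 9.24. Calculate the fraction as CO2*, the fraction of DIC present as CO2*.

α₀ = 0.00516

α₀ = 1 / (1 + K1/[H⁺] + K1K2/[H⁺]²) = 1 / (1 + 10^+2.23 + 10^+1.36)
   = 1 / (1 + 169.82 + 22.909) = 1/193.73 = 0.005162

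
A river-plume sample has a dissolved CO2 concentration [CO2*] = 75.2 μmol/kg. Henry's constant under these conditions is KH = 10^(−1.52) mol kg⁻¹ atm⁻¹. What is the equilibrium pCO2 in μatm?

pCO2 = 2490 μatm

KH = 10^(−1.52) = 3.020×10^-2 mol kg⁻¹ atm⁻¹
pCO2 = [CO2*]/KH = 75.2×10^-6 / 3.020×10^-2 = 2.49×10^-3 atm = 2490 μatm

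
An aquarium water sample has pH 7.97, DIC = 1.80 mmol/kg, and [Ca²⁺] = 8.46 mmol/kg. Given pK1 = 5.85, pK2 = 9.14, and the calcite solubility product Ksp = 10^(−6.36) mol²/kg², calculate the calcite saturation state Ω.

Ω = 2.19

α₂ = 1 / (1 + [H⁺]/K2 + [H⁺]²/(K1K2)) = 1 / (1 + 10^+1.17 + 10^-0.95)
   = 1 / (1 + 14.791 + 0.11220) = 1/15.903 = 0.06288
[CO3²⁻] = α₂ × DIC = 0.06288 × 1.80 = 0.1132 mmol/kg
Ksp = 10^(−6.36) = 4.365×10^-7
Ω = [Ca²⁺][CO3²⁻]/Ksp = (8.46×10^-3)(1.132×10^-4) / 4.365×10^-7 = 2.19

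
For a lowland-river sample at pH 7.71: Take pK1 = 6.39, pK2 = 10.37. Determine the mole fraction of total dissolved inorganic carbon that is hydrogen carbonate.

α₁ = 0.952

α₁ = 1 / (1 + [H⁺]/K1 + K2/[H⁺]) = 1 / (1 + 10^-1.32 + 10^-2.66)
   = 1 / (1 + 0.047863 + 0.0021878) = 1/1.0501 = 0.9523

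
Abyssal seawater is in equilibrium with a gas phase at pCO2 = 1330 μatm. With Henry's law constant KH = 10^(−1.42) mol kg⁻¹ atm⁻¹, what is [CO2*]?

KH = 10^(−1.42) = 3.802×10^-2 mol kg⁻¹ atm⁻¹
[CO2*] = KH · pCO2 = 3.802×10^-2 × 1330×10^-6 atm = 5.06×10^-5 mol/kg

[CO2*] = 50.6 μmol/kg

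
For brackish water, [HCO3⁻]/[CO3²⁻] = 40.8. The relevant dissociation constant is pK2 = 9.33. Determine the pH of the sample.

pH = 7.72

From K2 = [H⁺][CO3²⁻]/[HCO3⁻]:  pH = pK2 − log₁₀([HCO3⁻]/[CO3²⁻])
log₁₀(40.8) = +1.611
pH = 9.33 − (+1.611) = 7.72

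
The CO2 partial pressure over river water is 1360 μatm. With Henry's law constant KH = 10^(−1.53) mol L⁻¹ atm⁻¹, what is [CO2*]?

[CO2*] = 40.1 μmol/L

KH = 10^(−1.53) = 2.951×10^-2 mol L⁻¹ atm⁻¹
[CO2*] = KH · pCO2 = 2.951×10^-2 × 1360×10^-6 atm = 4.01×10^-5 mol/L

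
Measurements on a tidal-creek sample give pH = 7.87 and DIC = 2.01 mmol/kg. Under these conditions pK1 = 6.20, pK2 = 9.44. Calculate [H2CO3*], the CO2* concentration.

α₀ = 1 / (1 + K1/[H⁺] + K1K2/[H⁺]²) = 1 / (1 + 10^+1.67 + 10^+0.10)
   = 1 / (1 + 46.774 + 1.2589) = 1/49.032 = 0.02039
[CO2*] = α₀ × DIC = 0.02039 × 2.01 = 0.0410 mmol/kg

[CO2*] = 0.0410 mmol/kg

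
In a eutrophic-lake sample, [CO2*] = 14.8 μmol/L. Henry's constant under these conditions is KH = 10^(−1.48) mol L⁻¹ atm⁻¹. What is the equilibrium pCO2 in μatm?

pCO2 = 447 μatm

KH = 10^(−1.48) = 3.311×10^-2 mol L⁻¹ atm⁻¹
pCO2 = [CO2*]/KH = 14.8×10^-6 / 3.311×10^-2 = 4.47×10^-4 atm = 447 μatm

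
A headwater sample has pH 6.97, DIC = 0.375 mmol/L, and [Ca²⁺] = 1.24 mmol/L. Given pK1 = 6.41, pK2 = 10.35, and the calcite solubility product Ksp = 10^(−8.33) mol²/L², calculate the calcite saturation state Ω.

α₂ = 1 / (1 + [H⁺]/K2 + [H⁺]²/(K1K2)) = 1 / (1 + 10^+3.38 + 10^+2.82)
   = 1 / (1 + 2398.8 + 660.69) = 1/3060.5 = 0.0003267
[CO3²⁻] = α₂ × DIC = 0.0003267 × 0.375 = 0.0001225 mmol/L = 0.1225 μmol/L
Ksp = 10^(−8.33) = 4.677×10^-9
Ω = [Ca²⁺][CO3²⁻]/Ksp = (1.24×10^-3)(1.225×10^-7) / 4.677×10^-9 = 0.0325

Ω = 0.0325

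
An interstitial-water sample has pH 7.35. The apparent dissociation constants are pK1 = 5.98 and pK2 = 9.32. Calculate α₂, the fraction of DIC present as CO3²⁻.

α₂ = 1 / (1 + [H⁺]/K2 + [H⁺]²/(K1K2)) = 1 / (1 + 10^+1.97 + 10^+0.60)
   = 1 / (1 + 93.325 + 3.9811) = 1/98.307 = 0.01017

α₂ = 0.0102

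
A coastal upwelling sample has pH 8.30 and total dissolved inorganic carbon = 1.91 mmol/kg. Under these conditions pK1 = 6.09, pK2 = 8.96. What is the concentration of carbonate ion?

[CO3²⁻] = 0.341 mmol/kg

α₂ = 1 / (1 + [H⁺]/K2 + [H⁺]²/(K1K2)) = 1 / (1 + 10^+0.66 + 10^-1.55)
   = 1 / (1 + 4.5709 + 0.028184) = 1/5.5991 = 0.1786
[CO3²⁻] = α₂ × DIC = 0.1786 × 1.91 = 0.341 mmol/kg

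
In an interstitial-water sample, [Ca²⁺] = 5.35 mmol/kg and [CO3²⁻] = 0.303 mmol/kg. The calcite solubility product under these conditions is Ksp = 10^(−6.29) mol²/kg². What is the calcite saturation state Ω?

Ksp = 10^(−6.29) = 5.129×10^-7
Ω = [Ca²⁺][CO3²⁻]/Ksp = (5.35×10^-3)(0.303×10^-3) / 5.129×10^-7 = 3.16

Ω = 3.16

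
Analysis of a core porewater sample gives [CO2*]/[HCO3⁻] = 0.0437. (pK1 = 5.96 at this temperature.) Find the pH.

pH = 7.32

From K1 = [H⁺][HCO3⁻]/[CO2*]:  pH = pK1 − log₁₀([CO2*]/[HCO3⁻])
log₁₀(0.0437) = -1.360
pH = 5.96 − (-1.360) = 7.32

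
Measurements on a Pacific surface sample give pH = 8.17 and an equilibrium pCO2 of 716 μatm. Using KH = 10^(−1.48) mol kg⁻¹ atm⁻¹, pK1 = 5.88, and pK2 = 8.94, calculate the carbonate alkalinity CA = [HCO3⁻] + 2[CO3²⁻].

[CO2*] = KH · pCO2 = 10^(−1.48) × 716×10^-6 = 2.371×10^-5 mol/kg
α₀ = 1/(1 + K1/[H⁺] + K1K2/[H⁺]²) = 1/(1 + 10^+2.29 + 10^+1.52) = 0.004365
DIC = [CO2*]/α₀ = 2.371×10^-5 / 0.004365 = 5.432 mmol/kg
CA = (α₁ + 2α₂)·DIC = (0.8511 + 2×0.1445) × 5.432 = 6.19 mmol/kg

CA = 6.19 mmol/kg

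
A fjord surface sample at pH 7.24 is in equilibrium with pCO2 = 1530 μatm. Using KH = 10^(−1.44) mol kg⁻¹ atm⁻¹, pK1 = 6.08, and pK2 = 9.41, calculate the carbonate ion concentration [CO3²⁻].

[CO2*] = KH · pCO2 = 10^(−1.44) × 1530×10^-6 = 5.555×10^-5 mol/kg
α₀ = 1/(1 + K1/[H⁺] + K1K2/[H⁺]²) = 1/(1 + 10^+1.16 + 10^-1.01) = 0.06430
DIC = [CO2*]/α₀ = 5.555×10^-5 / 0.06430 = 0.8639 mmol/kg
[CO3²⁻] = α₂·DIC; α₂ = 0.006284, so [CO3²⁻] = 0.006284 × 0.8639 = 0.00543 mmol/kg = 5.43 μmol/kg

[CO3²⁻] = 5.43 μmol/kg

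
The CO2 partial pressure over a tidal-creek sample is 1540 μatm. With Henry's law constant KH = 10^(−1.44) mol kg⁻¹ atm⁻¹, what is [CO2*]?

KH = 10^(−1.44) = 3.631×10^-2 mol kg⁻¹ atm⁻¹
[CO2*] = KH · pCO2 = 3.631×10^-2 × 1540×10^-6 atm = 5.59×10^-5 mol/kg

[CO2*] = 55.9 μmol/kg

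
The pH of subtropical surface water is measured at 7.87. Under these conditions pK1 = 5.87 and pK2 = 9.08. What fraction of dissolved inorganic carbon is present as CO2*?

α₀ = 0.00933

α₀ = 1 / (1 + K1/[H⁺] + K1K2/[H⁺]²) = 1 / (1 + 10^+2.00 + 10^+0.79)
   = 1 / (1 + 100.00 + 6.1660) = 1/107.17 = 0.009331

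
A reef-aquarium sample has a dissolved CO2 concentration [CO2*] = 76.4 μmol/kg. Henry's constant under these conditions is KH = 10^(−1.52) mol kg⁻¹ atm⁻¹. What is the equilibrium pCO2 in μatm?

KH = 10^(−1.52) = 3.020×10^-2 mol kg⁻¹ atm⁻¹
pCO2 = [CO2*]/KH = 76.4×10^-6 / 3.020×10^-2 = 2.53×10^-3 atm = 2530 μatm

pCO2 = 2530 μatm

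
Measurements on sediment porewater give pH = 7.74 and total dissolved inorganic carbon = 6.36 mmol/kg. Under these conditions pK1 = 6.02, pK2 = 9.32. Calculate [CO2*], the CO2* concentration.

α₀ = 1 / (1 + K1/[H⁺] + K1K2/[H⁺]²) = 1 / (1 + 10^+1.72 + 10^+0.14)
   = 1 / (1 + 52.481 + 1.3804) = 1/54.861 = 0.01823
[CO2*] = α₀ × DIC = 0.01823 × 6.36 = 0.116 mmol/kg

[CO2*] = 0.116 mmol/kg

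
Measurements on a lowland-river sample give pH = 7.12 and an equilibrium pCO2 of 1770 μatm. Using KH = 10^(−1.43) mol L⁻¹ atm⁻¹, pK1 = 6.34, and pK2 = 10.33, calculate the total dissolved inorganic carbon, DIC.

DIC = 0.462 mmol/L

[CO2*] = KH · pCO2 = 10^(−1.43) × 1770×10^-6 = 6.576×10^-5 mol/L
α₀ = 1/(1 + K1/[H⁺] + K1K2/[H⁺]²) = 1/(1 + 10^+0.78 + 10^-2.43) = 0.1423
DIC = [CO2*]/α₀ = 6.576×10^-5 / 0.1423 = 0.462 mmol/L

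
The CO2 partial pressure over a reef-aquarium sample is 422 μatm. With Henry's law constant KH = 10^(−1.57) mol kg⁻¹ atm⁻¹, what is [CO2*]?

KH = 10^(−1.57) = 2.692×10^-2 mol kg⁻¹ atm⁻¹
[CO2*] = KH · pCO2 = 2.692×10^-2 × 422×10^-6 atm = 1.14×10^-5 mol/kg

[CO2*] = 11.4 μmol/kg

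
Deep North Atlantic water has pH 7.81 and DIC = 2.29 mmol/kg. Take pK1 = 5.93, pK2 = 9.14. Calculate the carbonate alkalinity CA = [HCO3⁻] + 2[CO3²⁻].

CA = 2.36 mmol/kg

CA = [HCO3⁻] + 2[CO3²⁻] = (α₁ + 2α₂)·DIC
At pH 7.81: [H⁺]/K1 = 10^-1.88 = 0.013183, K2/[H⁺] = 10^-1.33 = 0.046774
α₁ = 1/(1 + 0.013183 + 0.046774) = 1/1.0600 = 0.9434; α₂ = α₁·K2/[H⁺] = 0.04413
α₁ + 2α₂ = 1.0317
CA = 1.0317 × 2.29 = 2.36 mmol/kg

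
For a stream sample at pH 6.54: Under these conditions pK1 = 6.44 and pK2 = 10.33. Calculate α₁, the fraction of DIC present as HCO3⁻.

α₁ = 0.557

α₁ = 1 / (1 + [H⁺]/K1 + K2/[H⁺]) = 1 / (1 + 10^-0.10 + 10^-3.79)
   = 1 / (1 + 0.79433 + 0.00016218) = 1/1.7945 = 0.5573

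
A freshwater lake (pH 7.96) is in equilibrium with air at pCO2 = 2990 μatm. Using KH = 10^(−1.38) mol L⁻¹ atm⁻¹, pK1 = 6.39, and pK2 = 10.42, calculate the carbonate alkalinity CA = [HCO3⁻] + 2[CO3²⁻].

CA = 4.66 mmol/L

[CO2*] = KH · pCO2 = 10^(−1.38) × 2990×10^-6 = 1.246×10^-4 mol/L
α₀ = 1/(1 + K1/[H⁺] + K1K2/[H⁺]²) = 1/(1 + 10^+1.57 + 10^-0.89) = 0.02612
DIC = [CO2*]/α₀ = 1.246×10^-4 / 0.02612 = 4.772 mmol/L
CA = (α₁ + 2α₂)·DIC = (0.9705 + 2×0.003365) × 4.772 = 4.66 mmol/L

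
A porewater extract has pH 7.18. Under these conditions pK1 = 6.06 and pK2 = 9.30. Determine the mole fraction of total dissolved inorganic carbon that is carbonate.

α₂ = 0.00700

α₂ = 1 / (1 + [H⁺]/K2 + [H⁺]²/(K1K2)) = 1 / (1 + 10^+2.12 + 10^+1.00)
   = 1 / (1 + 131.83 + 10.000) = 1/142.83 = 0.007002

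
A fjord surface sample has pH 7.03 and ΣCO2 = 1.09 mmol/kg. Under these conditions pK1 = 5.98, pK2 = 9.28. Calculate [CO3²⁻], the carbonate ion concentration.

α₂ = 1 / (1 + [H⁺]/K2 + [H⁺]²/(K1K2)) = 1 / (1 + 10^+2.25 + 10^+1.20)
   = 1 / (1 + 177.83 + 15.849) = 1/194.68 = 0.005137
[CO3²⁻] = α₂ × DIC = 0.005137 × 1.09 = 0.00560 mmol/kg = 5.60 μmol/kg

[CO3²⁻] = 5.60 μmol/kg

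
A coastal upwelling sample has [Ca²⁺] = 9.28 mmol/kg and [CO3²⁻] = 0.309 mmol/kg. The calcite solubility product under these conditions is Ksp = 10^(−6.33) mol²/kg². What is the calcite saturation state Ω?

Ksp = 10^(−6.33) = 4.677×10^-7
Ω = [Ca²⁺][CO3²⁻]/Ksp = (9.28×10^-3)(0.309×10^-3) / 4.677×10^-7 = 6.13

Ω = 6.13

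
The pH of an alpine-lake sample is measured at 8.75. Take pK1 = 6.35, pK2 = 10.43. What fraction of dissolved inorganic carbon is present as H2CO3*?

α₀ = 1 / (1 + K1/[H⁺] + K1K2/[H⁺]²) = 1 / (1 + 10^+2.40 + 10^+0.72)
   = 1 / (1 + 251.19 + 5.2481) = 1/257.44 = 0.003884

α₀ = 0.00388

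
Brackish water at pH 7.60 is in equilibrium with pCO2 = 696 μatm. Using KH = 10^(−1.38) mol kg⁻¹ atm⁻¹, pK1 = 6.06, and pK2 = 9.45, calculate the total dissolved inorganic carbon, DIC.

DIC = 1.05 mmol/kg

[CO2*] = KH · pCO2 = 10^(−1.38) × 696×10^-6 = 2.901×10^-5 mol/kg
α₀ = 1/(1 + K1/[H⁺] + K1K2/[H⁺]²) = 1/(1 + 10^+1.54 + 10^-0.31) = 0.02765
DIC = [CO2*]/α₀ = 2.901×10^-5 / 0.02765 = 1.05 mmol/kg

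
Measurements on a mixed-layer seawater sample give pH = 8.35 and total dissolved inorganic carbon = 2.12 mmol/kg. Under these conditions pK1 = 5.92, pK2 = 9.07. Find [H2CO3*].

[CO2*] = 6.60 μmol/kg

α₀ = 1 / (1 + K1/[H⁺] + K1K2/[H⁺]²) = 1 / (1 + 10^+2.43 + 10^+1.71)
   = 1 / (1 + 269.15 + 51.286) = 1/321.44 = 0.003111
[CO2*] = α₀ × DIC = 0.003111 × 2.12 = 0.00660 mmol/kg = 6.60 μmol/kg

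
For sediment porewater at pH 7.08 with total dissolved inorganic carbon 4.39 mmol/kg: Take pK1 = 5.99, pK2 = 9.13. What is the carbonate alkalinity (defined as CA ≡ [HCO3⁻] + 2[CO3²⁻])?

CA = [HCO3⁻] + 2[CO3²⁻] = (α₁ + 2α₂)·DIC
At pH 7.08: [H⁺]/K1 = 10^-1.09 = 0.081283, K2/[H⁺] = 10^-2.05 = 0.0089125
α₁ = 1/(1 + 0.081283 + 0.0089125) = 1/1.0902 = 0.9173; α₂ = α₁·K2/[H⁺] = 0.008175
α₁ + 2α₂ = 0.9336
CA = 0.9336 × 4.39 = 4.10 mmol/kg

CA = 4.10 mmol/kg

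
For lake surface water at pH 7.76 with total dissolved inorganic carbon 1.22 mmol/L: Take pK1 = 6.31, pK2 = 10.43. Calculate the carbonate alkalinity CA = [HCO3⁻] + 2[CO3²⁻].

CA = [HCO3⁻] + 2[CO3²⁻] = (α₁ + 2α₂)·DIC
At pH 7.76: [H⁺]/K1 = 10^-1.45 = 0.035481, K2/[H⁺] = 10^-2.67 = 0.0021380
α₁ = 1/(1 + 0.035481 + 0.0021380) = 1/1.0376 = 0.9637; α₂ = α₁·K2/[H⁺] = 0.002060
α₁ + 2α₂ = 0.9679
CA = 0.9679 × 1.22 = 1.18 mmol/L

CA = 1.18 mmol/L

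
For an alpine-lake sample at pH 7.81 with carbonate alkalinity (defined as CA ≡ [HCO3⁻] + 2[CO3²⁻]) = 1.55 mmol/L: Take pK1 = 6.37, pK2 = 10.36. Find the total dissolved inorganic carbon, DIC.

CA = [HCO3⁻] + 2[CO3²⁻] = (α₁ + 2α₂)·DIC
At pH 7.81: [H⁺]/K1 = 10^-1.44 = 0.036308, K2/[H⁺] = 10^-2.55 = 0.0028184
α₁ = 1/(1 + 0.036308 + 0.0028184) = 1/1.0391 = 0.9623; α₂ = α₁·K2/[H⁺] = 0.002712
α₁ + 2α₂ = 0.9678
DIC = CA / (α₁ + 2α₂) = 1.55 / 0.9678 = 1.60 mmol/L

DIC = 1.60 mmol/L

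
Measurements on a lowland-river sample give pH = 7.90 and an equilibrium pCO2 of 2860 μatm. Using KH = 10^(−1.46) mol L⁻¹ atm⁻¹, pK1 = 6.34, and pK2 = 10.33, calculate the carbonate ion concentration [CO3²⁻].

[CO2*] = KH · pCO2 = 10^(−1.46) × 2860×10^-6 = 9.917×10^-5 mol/L
α₀ = 1/(1 + K1/[H⁺] + K1K2/[H⁺]²) = 1/(1 + 10^+1.56 + 10^-0.87) = 0.02671
DIC = [CO2*]/α₀ = 9.917×10^-5 / 0.02671 = 3.713 mmol/L
[CO3²⁻] = α₂·DIC; α₂ = 0.003603, so [CO3²⁻] = 0.003603 × 3.713 = 0.0134 mmol/L = 13.4 μmol/L

[CO3²⁻] = 13.4 μmol/L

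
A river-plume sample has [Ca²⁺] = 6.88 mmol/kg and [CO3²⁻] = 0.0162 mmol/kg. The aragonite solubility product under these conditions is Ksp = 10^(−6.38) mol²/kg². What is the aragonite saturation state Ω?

Ω = 0.267

Ksp = 10^(−6.38) = 4.169×10^-7
Ω = [Ca²⁺][CO3²⁻]/Ksp = (6.88×10^-3)(0.0162×10^-3) / 4.169×10^-7 = 0.267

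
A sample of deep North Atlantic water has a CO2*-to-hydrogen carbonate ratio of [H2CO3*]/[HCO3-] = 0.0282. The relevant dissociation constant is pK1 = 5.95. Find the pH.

pH = 7.50

From K1 = [H⁺][HCO3-]/[H2CO3*]:  pH = pK1 − log₁₀([H2CO3*]/[HCO3-])
log₁₀(0.0282) = -1.550
pH = 5.95 − (-1.550) = 7.50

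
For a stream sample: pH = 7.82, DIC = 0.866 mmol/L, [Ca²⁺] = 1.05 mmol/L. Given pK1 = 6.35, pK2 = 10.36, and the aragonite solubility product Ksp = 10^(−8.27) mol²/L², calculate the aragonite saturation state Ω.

Ω = 0.471

α₂ = 1 / (1 + [H⁺]/K2 + [H⁺]²/(K1K2)) = 1 / (1 + 10^+2.54 + 10^+1.07)
   = 1 / (1 + 346.74 + 11.749) = 1/359.49 = 0.002782
[CO3²⁻] = α₂ × DIC = 0.002782 × 0.866 = 0.002409 mmol/L = 2.409 μmol/L
Ksp = 10^(−8.27) = 5.370×10^-9
Ω = [Ca²⁺][CO3²⁻]/Ksp = (1.05×10^-3)(2.409×10^-6) / 5.370×10^-9 = 0.471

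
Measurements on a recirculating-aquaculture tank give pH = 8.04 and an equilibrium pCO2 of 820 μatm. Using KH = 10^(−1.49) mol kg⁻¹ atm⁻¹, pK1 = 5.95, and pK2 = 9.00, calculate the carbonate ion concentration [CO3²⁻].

[CO2*] = KH · pCO2 = 10^(−1.49) × 820×10^-6 = 2.653×10^-5 mol/kg
α₀ = 1/(1 + K1/[H⁺] + K1K2/[H⁺]²) = 1/(1 + 10^+2.09 + 10^+1.13) = 0.007272
DIC = [CO2*]/α₀ = 2.653×10^-5 / 0.007272 = 3.649 mmol/kg
[CO3²⁻] = α₂·DIC; α₂ = 0.09809, so [CO3²⁻] = 0.09809 × 3.649 = 0.358 mmol/kg

[CO3²⁻] = 0.358 mmol/kg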